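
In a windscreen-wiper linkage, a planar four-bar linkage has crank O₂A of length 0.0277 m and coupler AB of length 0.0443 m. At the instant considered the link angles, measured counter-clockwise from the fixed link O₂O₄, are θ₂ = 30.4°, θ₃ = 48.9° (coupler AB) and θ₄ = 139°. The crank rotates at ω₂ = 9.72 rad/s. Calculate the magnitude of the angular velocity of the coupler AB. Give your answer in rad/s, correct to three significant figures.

5.76

ω₂ = 9.72 rad/s
Differentiating the loop-closure r₂e^{iθ₂}+r₃e^{iθ₃}=r₁+r₄e^{iθ₄} gives r₂ω₂e^{iθ₂}+r₃ω₃e^{iθ₃}=r₄ω₄e^{iθ₄}.
Eliminating the other unknown: ω₃ = r₂ω₂ sin(θ₄−θ₂) / [r₃ sin(θ₃−θ₄)].
Numerator sine = +0.94777; denominator sine = -1.00000.
Result = 0.0277·9.72·(+0.94777) / (0.0443·(-1.00000)) = -5.7603 rad/s; magnitude 5.7603 rad/s.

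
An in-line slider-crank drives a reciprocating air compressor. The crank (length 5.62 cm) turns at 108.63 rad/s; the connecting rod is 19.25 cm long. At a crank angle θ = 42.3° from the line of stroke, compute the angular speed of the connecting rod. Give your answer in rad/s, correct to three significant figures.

23.9

ω = 108.6 rad/s
The rod makes angle φ with the slider axis where L sinφ = r sinθ; differentiating, L cosφ·φ̇ = r ω cosθ.
L cosφ = √(L² − r² sin²θ) = 0.18875 m.
|ω_rod| = r ω |cosθ| / √(L² − r² sin²θ) = 0.0562·108.6·0.73963/0.18875 = 23.923 rad/s.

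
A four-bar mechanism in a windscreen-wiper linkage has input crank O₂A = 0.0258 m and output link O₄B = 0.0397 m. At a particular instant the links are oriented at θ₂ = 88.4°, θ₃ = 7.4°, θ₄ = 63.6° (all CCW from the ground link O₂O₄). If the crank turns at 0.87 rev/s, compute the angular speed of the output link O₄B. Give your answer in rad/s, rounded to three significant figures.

4.22

ω₂ = 5.466 rad/s (from 0.87 rev/s).
Differentiating the loop-closure r₂e^{iθ₂}+r₃e^{iθ₃}=r₁+r₄e^{iθ₄} gives r₂ω₂e^{iθ₂}+r₃ω₃e^{iθ₃}=r₄ω₄e^{iθ₄}.
Eliminating the other unknown: ω₄ = r₂ω₂ sin(θ₂−θ₃) / [r₄ sin(θ₄−θ₃)].
Numerator sine = +0.98769; denominator sine = +0.83098.
Result = 0.0258·5.466·(+0.98769) / (0.0397·(+0.83098)) = +4.2224 rad/s; magnitude 4.2224 rad/s.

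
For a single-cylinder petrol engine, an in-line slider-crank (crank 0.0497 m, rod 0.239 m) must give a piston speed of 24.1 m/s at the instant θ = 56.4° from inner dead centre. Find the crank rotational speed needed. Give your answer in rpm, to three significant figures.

4980

For an in-line slider-crank, |v_piston| = rω|sinθ|·[1 + r cosθ/√(L² − r² sin²θ)].
With r = 0.0497 m, L = 0.239 m, θ = 56.4°: the bracketed kinematic factor |dx/dθ| = 0.046233 m.
ω = v/|dx/dθ| = 24.1/0.046233 = 521.27 rad/s.
N = 60ω/(2π) = 4977.8 rpm.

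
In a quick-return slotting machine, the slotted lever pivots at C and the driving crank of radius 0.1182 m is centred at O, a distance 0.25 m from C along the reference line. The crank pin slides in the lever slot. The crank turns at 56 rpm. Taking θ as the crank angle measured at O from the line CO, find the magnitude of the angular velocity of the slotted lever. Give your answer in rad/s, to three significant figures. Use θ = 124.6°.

0.384

ω = 5.864 rad/s (from 56 rpm).
Crank pin A relative to C: A = (d + r cosθ, r sinθ); lever angle φ = atan2(r sinθ, d + r cosθ).
Differentiating tanφ: φ̇ = rω(d cosθ + r)/(d² + r² + 2dr cosθ).
d² + r² + 2dr cosθ = |CA|² = 0.0429117 m²;  d cosθ + r = -0.023761 m.
|ω_lever| = |0.1182·5.864·-0.023761| / 0.0429117 = 0.38382 rad/s.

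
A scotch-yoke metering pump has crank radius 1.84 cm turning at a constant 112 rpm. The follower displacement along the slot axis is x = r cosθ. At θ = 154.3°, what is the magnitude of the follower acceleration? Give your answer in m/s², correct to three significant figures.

ω = 11.73 rad/s (from 112 rpm).
x = r cosθ ⇒ ẍ = −rω² cosθ (ω constant).
|a| = rω²|cosθ| = 0.0184·(11.73)²·|cos 154.3°| = 2.2807 m/s².

2.28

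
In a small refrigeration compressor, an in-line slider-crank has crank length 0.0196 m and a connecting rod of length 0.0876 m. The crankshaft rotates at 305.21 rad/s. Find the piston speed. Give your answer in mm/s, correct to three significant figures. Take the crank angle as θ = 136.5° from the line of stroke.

3440

ω = 305.2 rad/s
For an in-line slider-crank, x = r cosθ + √(L² − r² sin²θ), so v = −rω sinθ·[1 + r cosθ/√(L² − r² sin²θ)].
With r = 0.0196 m, L = 0.0876 m, θ = 136.5°: √(L² − r² sin²θ) = 0.086555 m.
v = −0.0196·305.2·0.68835·[1 + 0.0196·-0.72537/0.086555] = -3.4414 m/s.
|v| = 3.4414 m/s = 3441.4 mm/s.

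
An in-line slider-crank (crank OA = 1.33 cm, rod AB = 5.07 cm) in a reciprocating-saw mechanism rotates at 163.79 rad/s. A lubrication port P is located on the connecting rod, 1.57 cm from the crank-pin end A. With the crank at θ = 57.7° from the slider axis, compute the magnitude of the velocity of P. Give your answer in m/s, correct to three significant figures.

ω = 163.8 rad/s.  Crank-pin speed |V_A| = rω = 2.1784 m/s, perpendicular to OA.
Rod angle: sinφ = −(r/L) sinθ ⇒ φ = -12.811°; ω_rod = −rω cosθ/√(L²−r²sin²θ) = -23.545 rad/s.
V_P = V_A + ω_rod × AP, with AP = 0.0157 m along the rod.
Components: V_Px = −rω sinθ − a·ω_rod·sinφ = -1.9233 m/s;  V_Py = rω cosθ + a·ω_rod·cosφ = +0.80358 m/s.
|V_P| = √(V_Px² + V_Py²) = 2.0844 m/s.

2.08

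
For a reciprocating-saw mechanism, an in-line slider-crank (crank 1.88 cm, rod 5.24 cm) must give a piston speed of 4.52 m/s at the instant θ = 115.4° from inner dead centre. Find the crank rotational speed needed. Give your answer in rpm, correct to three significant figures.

For an in-line slider-crank, |v_piston| = rω|sinθ|·[1 + r cosθ/√(L² − r² sin²θ)].
With r = 0.0188 m, L = 0.0524 m, θ = 115.4°: the bracketed kinematic factor |dx/dθ| = 0.01422 m.
ω = v/|dx/dθ| = 4.52/0.01422 = 317.86 rad/s.
N = 60ω/(2π) = 3035.3 rpm.

3040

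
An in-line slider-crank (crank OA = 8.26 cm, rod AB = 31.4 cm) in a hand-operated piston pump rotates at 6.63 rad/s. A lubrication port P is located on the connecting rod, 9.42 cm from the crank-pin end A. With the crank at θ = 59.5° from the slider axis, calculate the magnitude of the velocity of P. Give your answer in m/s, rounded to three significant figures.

0.528

ω = 6.63 rad/s.  Crank-pin speed |V_A| = rω = 0.54764 m/s, perpendicular to OA.
Rod angle: sinφ = −(r/L) sinθ ⇒ φ = -13.100°; ω_rod = −rω cosθ/√(L²−r²sin²θ) = -0.90884 rad/s.
V_P = V_A + ω_rod × AP, with AP = 0.0942 m along the rod.
Components: V_Px = −rω sinθ − a·ω_rod·sinφ = -0.49127 m/s;  V_Py = rω cosθ + a·ω_rod·cosφ = +0.19456 m/s.
|V_P| = √(V_Px² + V_Py²) = 0.52839 m/s.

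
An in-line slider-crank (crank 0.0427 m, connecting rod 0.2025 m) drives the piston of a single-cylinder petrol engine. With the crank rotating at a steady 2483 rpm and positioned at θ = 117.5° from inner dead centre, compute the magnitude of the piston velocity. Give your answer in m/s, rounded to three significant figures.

ω = 2π·2483/60 = 260 rad/s
For an in-line slider-crank, x = r cosθ + √(L² − r² sin²θ), so v = −rω sinθ·[1 + r cosθ/√(L² − r² sin²θ)].
With r = 0.0427 m, L = 0.2025 m, θ = 117.5°: √(L² − r² sin²θ) = 0.19893 m.
v = −0.0427·260·0.88701·[1 + 0.0427·-0.46175/0.19893] = -8.8722 m/s.
|v| = 8.8722 m/s.

8.87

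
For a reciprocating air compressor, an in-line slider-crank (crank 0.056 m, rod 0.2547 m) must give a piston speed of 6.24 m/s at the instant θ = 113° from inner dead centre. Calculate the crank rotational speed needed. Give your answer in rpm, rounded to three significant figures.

1270

For an in-line slider-crank, |v_piston| = rω|sinθ|·[1 + r cosθ/√(L² − r² sin²θ)].
With r = 0.056 m, L = 0.2547 m, θ = 113°: the bracketed kinematic factor |dx/dθ| = 0.047026 m.
ω = v/|dx/dθ| = 6.24/0.047026 = 132.69 rad/s.
N = 60ω/(2π) = 1267.1 rpm.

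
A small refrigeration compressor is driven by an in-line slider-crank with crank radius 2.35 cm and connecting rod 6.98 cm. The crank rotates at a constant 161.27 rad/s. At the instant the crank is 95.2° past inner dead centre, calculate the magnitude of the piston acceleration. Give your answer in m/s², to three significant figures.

270

ω = 161.3 rad/s
x(θ) = r cosθ + √(L² − r² sin²θ); with ω constant, a = ω²·d²x/dθ².
d²x/dθ² = −r cosθ − r²(cos2θ)/√u − r⁴ sin²2θ/(4u^{3/2}),  u = L² − r² sin²θ = 0.00432433 m².
Substituting r = 0.0235 m, L = 0.0698 m, θ = 95.2°: d²x/dθ² = +0.010381 m.
a = ω²·d²x/dθ² = (161.3)²·(+0.010381) = +269.99 m/s²;  |a| = 269.99 m/s².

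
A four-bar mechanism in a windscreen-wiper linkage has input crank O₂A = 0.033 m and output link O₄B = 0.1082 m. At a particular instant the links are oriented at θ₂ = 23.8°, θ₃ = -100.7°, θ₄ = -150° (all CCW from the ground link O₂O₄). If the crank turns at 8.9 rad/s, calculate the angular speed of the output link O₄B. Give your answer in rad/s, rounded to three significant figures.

2.95

ω₂ = 8.9 rad/s
Differentiating the loop-closure r₂e^{iθ₂}+r₃e^{iθ₃}=r₁+r₄e^{iθ₄} gives r₂ω₂e^{iθ₂}+r₃ω₃e^{iθ₃}=r₄ω₄e^{iθ₄}.
Eliminating the other unknown: ω₄ = r₂ω₂ sin(θ₂−θ₃) / [r₄ sin(θ₄−θ₃)].
Numerator sine = +0.82413; denominator sine = -0.75813.
Result = 0.033·8.9·(+0.82413) / (0.1082·(-0.75813)) = -2.9507 rad/s; magnitude 2.9507 rad/s.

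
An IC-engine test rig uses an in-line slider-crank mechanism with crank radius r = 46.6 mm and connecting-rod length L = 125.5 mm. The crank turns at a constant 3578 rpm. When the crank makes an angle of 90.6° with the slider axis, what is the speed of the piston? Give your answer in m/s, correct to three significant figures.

ω = 2π·3578/60 = 374.7 rad/s
For an in-line slider-crank, x = r cosθ + √(L² − r² sin²θ), so v = −rω sinθ·[1 + r cosθ/√(L² − r² sin²θ)].
With r = 0.0466 m, L = 0.1255 m, θ = 90.6°: √(L² − r² sin²θ) = 0.11653 m.
v = −0.0466·374.7·0.99995·[1 + 0.0466·-0.01047/0.11653] = -17.386 m/s.
|v| = 17.386 m/s.

17.4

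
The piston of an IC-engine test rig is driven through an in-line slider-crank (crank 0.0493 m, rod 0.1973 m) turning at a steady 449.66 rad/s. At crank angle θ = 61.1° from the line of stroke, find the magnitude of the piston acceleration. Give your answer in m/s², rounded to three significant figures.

ω = 449.7 rad/s
x(θ) = r cosθ + √(L² − r² sin²θ); with ω constant, a = ω²·d²x/dθ².
d²x/dθ² = −r cosθ − r²(cos2θ)/√u − r⁴ sin²2θ/(4u^{3/2}),  u = L² − r² sin²θ = 0.0370645 m².
Substituting r = 0.0493 m, L = 0.1973 m, θ = 61.1°: d²x/dθ² = -0.017247 m.
a = ω²·d²x/dθ² = (449.7)²·(-0.017247) = -3487.2 m/s²;  |a| = 3487.2 m/s².

3490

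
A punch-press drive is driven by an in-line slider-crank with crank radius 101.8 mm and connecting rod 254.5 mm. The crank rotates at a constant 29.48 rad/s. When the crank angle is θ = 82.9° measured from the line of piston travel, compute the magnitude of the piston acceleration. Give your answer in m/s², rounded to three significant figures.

26.3

ω = 29.48 rad/s
x(θ) = r cosθ + √(L² − r² sin²θ); with ω constant, a = ω²·d²x/dθ².
d²x/dθ² = −r cosθ − r²(cos2θ)/√u − r⁴ sin²2θ/(4u^{3/2}),  u = L² − r² sin²θ = 0.0545653 m².
Substituting r = 0.1018 m, L = 0.2545 m, θ = 82.9°: d²x/dθ² = +0.0303 m.
a = ω²·d²x/dθ² = (29.48)²·(+0.0303) = +26.333 m/s²;  |a| = 26.333 m/s².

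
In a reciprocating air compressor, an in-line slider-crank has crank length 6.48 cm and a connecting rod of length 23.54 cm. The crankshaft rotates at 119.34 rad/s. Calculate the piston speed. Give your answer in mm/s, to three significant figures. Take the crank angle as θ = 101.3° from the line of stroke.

ω = 119.3 rad/s
For an in-line slider-crank, x = r cosθ + √(L² − r² sin²θ), so v = −rω sinθ·[1 + r cosθ/√(L² − r² sin²θ)].
With r = 0.0648 m, L = 0.2354 m, θ = 101.3°: √(L² − r² sin²θ) = 0.22666 m.
v = −0.0648·119.3·0.98061·[1 + 0.0648·-0.19595/0.22666] = -7.1585 m/s.
|v| = 7.1585 m/s = 7158.5 mm/s.

7160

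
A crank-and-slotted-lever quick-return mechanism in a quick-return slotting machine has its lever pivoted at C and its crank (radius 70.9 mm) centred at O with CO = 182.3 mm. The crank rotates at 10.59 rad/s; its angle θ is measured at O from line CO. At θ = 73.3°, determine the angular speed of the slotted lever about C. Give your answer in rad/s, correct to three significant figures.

ω = 10.59 rad/s
Crank pin A relative to C: A = (d + r cosθ, r sinθ); lever angle φ = atan2(r sinθ, d + r cosθ).
Differentiating tanφ: φ̇ = rω(d cosθ + r)/(d² + r² + 2dr cosθ).
d² + r² + 2dr cosθ = |CA|² = 0.0456884 m²;  d cosθ + r = +0.12329 m.
|ω_lever| = |0.0709·10.59·+0.12329| / 0.0456884 = 2.026 rad/s.

2.03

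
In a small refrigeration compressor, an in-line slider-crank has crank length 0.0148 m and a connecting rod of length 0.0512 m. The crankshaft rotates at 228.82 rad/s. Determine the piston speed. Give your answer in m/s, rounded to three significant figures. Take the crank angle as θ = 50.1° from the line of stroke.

3.09

ω = 228.8 rad/s
For an in-line slider-crank, x = r cosθ + √(L² − r² sin²θ), so v = −rω sinθ·[1 + r cosθ/√(L² − r² sin²θ)].
With r = 0.0148 m, L = 0.0512 m, θ = 50.1°: √(L² − r² sin²θ) = 0.049925 m.
v = −0.0148·228.8·0.76717·[1 + 0.0148·0.64145/0.049925] = -3.0921 m/s.
|v| = 3.0921 m/s.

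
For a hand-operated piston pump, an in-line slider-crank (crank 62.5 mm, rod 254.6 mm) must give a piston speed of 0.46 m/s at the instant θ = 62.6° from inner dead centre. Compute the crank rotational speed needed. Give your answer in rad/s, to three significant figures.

For an in-line slider-crank, |v_piston| = rω|sinθ|·[1 + r cosθ/√(L² − r² sin²θ)].
With r = 0.0625 m, L = 0.2546 m, θ = 62.6°: the bracketed kinematic factor |dx/dθ| = 0.061911 m.
ω = v/|dx/dθ| = 0.46/0.061911 = 7.43 rad/s.

7.43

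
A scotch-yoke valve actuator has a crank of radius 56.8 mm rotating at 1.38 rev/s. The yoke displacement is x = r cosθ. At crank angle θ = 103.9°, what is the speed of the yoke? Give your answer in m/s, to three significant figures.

0.478

ω = 8.671 rad/s (from 1.38 rev/s).
x = r cosθ ⇒ ẋ = −rω sinθ.
|v| = rω|sinθ| = 0.0568·8.671·|sin 103.9°| = 0.47808 m/s.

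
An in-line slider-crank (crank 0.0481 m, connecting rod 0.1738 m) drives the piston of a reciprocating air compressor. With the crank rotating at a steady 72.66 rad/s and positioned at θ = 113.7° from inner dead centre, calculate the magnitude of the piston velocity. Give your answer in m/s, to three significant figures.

ω = 72.66 rad/s
For an in-line slider-crank, x = r cosθ + √(L² − r² sin²θ), so v = −rω sinθ·[1 + r cosθ/√(L² − r² sin²θ)].
With r = 0.0481 m, L = 0.1738 m, θ = 113.7°: √(L² − r² sin²θ) = 0.16813 m.
v = −0.0481·72.66·0.91566·[1 + 0.0481·-0.40195/0.16813] = -2.8322 m/s.
|v| = 2.8322 m/s.

2.83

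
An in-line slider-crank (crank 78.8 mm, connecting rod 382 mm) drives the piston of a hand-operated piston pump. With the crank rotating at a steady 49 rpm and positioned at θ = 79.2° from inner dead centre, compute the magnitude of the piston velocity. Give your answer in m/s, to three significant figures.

0.413

ω = 2π·49/60 = 5.131 rad/s
For an in-line slider-crank, x = r cosθ + √(L² − r² sin²θ), so v = −rω sinθ·[1 + r cosθ/√(L² − r² sin²θ)].
With r = 0.0788 m, L = 0.382 m, θ = 79.2°: √(L² − r² sin²θ) = 0.37408 m.
v = −0.0788·5.131·0.98229·[1 + 0.0788·0.18738/0.37408] = -0.41286 m/s.
|v| = 0.41286 m/s.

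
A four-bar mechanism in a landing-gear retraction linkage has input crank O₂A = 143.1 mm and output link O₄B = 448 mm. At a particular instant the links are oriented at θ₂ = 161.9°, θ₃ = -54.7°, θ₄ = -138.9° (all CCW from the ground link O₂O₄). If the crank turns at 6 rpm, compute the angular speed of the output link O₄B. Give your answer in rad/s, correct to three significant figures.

0.120

ω₂ = 0.6283 rad/s (from 6 rpm).
Differentiating the loop-closure r₂e^{iθ₂}+r₃e^{iθ₃}=r₁+r₄e^{iθ₄} gives r₂ω₂e^{iθ₂}+r₃ω₃e^{iθ₃}=r₄ω₄e^{iθ₄}.
Eliminating the other unknown: ω₄ = r₂ω₂ sin(θ₂−θ₃) / [r₄ sin(θ₄−θ₃)].
Numerator sine = -0.59622; denominator sine = -0.99488.
Result = 0.1431·0.6283·(-0.59622) / (0.448·(-0.99488)) = +0.12028 rad/s; magnitude 0.12028 rad/s.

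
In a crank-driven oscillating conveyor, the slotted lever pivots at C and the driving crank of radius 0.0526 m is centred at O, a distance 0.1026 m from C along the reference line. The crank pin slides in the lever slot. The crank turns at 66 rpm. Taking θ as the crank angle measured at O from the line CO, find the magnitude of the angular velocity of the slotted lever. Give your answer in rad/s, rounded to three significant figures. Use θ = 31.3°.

ω = 6.912 rad/s (from 66 rpm).
Crank pin A relative to C: A = (d + r cosθ, r sinθ); lever angle φ = atan2(r sinθ, d + r cosθ).
Differentiating tanφ: φ̇ = rω(d cosθ + r)/(d² + r² + 2dr cosθ).
d² + r² + 2dr cosθ = |CA|² = 0.0225161 m²;  d cosθ + r = +0.14027 m.
|ω_lever| = |0.0526·6.912·+0.14027| / 0.0225161 = 2.2648 rad/s.

2.26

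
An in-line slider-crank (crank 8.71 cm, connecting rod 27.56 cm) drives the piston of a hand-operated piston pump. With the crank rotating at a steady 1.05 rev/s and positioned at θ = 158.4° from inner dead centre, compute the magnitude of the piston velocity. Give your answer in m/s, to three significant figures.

ω = 2π·1.05 = 6.597 rad/s
For an in-line slider-crank, x = r cosθ + √(L² − r² sin²θ), so v = −rω sinθ·[1 + r cosθ/√(L² − r² sin²θ)].
With r = 0.0871 m, L = 0.2756 m, θ = 158.4°: √(L² − r² sin²θ) = 0.27373 m.
v = −0.0871·6.597·0.36812·[1 + 0.0871·-0.92978/0.27373] = -0.14895 m/s.
|v| = 0.14895 m/s.

0.149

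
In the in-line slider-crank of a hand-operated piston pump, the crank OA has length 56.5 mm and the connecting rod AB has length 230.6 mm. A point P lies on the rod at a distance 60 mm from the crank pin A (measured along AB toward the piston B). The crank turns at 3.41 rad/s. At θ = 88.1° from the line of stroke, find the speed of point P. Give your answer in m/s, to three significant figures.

0.193

ω = 3.41 rad/s.  Crank-pin speed |V_A| = rω = 0.19267 m/s, perpendicular to OA.
Rod angle: sinφ = −(r/L) sinθ ⇒ φ = -14.175°; ω_rod = −rω cosθ/√(L²−r²sin²θ) = -0.028571 rad/s.
V_P = V_A + ω_rod × AP, with AP = 0.06 m along the rod.
Components: V_Px = −rω sinθ − a·ω_rod·sinφ = -0.19298 m/s;  V_Py = rω cosθ + a·ω_rod·cosφ = +0.0047258 m/s.
|V_P| = √(V_Px² + V_Py²) = 0.19304 m/s.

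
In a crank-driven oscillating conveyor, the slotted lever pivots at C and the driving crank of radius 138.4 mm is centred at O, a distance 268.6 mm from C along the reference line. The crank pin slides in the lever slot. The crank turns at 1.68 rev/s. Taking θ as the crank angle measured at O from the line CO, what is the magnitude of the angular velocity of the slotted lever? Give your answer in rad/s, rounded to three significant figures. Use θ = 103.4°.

1.50

ω = 10.56 rad/s (from 1.68 rev/s).
Crank pin A relative to C: A = (d + r cosθ, r sinθ); lever angle φ = atan2(r sinθ, d + r cosθ).
Differentiating tanφ: φ̇ = rω(d cosθ + r)/(d² + r² + 2dr cosθ).
d² + r² + 2dr cosθ = |CA|² = 0.0740704 m²;  d cosθ + r = +0.076153 m.
|ω_lever| = |0.1384·10.56·+0.076153| / 0.0740704 = 1.502 rad/s.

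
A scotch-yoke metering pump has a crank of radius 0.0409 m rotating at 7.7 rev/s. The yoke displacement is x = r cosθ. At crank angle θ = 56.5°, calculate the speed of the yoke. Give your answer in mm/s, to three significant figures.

1650

ω = 48.38 rad/s (from 7.7 rev/s).
x = r cosθ ⇒ ẋ = −rω sinθ.
|v| = rω|sinθ| = 0.0409·48.38·|sin 56.5°| = 1.6501 m/s = 1650.1 mm/s.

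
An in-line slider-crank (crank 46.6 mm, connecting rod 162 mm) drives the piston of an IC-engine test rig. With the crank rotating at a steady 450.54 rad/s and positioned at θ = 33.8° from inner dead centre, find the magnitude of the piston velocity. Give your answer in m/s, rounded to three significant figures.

ω = 450.5 rad/s
For an in-line slider-crank, x = r cosθ + √(L² − r² sin²θ), so v = −rω sinθ·[1 + r cosθ/√(L² − r² sin²θ)].
With r = 0.0466 m, L = 0.162 m, θ = 33.8°: √(L² − r² sin²θ) = 0.15991 m.
v = −0.0466·450.5·0.55630·[1 + 0.0466·0.83098/0.15991] = -14.508 m/s.
|v| = 14.508 m/s.

14.5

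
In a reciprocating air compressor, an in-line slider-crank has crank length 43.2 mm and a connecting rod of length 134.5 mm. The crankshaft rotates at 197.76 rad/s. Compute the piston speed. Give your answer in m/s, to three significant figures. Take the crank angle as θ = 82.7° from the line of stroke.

8.84

ω = 197.8 rad/s
For an in-line slider-crank, x = r cosθ + √(L² − r² sin²θ), so v = −rω sinθ·[1 + r cosθ/√(L² − r² sin²θ)].
With r = 0.0432 m, L = 0.1345 m, θ = 82.7°: √(L² − r² sin²θ) = 0.12749 m.
v = −0.0432·197.8·0.99189·[1 + 0.0432·0.12706/0.12749] = -8.8388 m/s.
|v| = 8.8388 m/s.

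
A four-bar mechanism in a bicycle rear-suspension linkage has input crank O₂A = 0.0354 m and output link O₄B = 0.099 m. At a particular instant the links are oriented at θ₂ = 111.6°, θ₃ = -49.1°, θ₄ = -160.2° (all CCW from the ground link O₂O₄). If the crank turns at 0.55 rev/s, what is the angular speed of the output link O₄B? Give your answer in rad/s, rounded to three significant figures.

0.438

ω₂ = 3.456 rad/s (from 0.55 rev/s).
Differentiating the loop-closure r₂e^{iθ₂}+r₃e^{iθ₃}=r₁+r₄e^{iθ₄} gives r₂ω₂e^{iθ₂}+r₃ω₃e^{iθ₃}=r₄ω₄e^{iθ₄}.
Eliminating the other unknown: ω₄ = r₂ω₂ sin(θ₂−θ₃) / [r₄ sin(θ₄−θ₃)].
Numerator sine = +0.33051; denominator sine = -0.93295.
Result = 0.0354·3.456·(+0.33051) / (0.099·(-0.93295)) = -0.43776 rad/s; magnitude 0.43776 rad/s.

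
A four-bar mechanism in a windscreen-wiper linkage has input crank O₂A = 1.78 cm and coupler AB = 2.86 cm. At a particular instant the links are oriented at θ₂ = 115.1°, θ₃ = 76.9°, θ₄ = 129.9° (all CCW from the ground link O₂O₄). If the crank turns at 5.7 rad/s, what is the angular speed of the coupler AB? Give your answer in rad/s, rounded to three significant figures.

1.13

ω₂ = 5.7 rad/s
Differentiating the loop-closure r₂e^{iθ₂}+r₃e^{iθ₃}=r₁+r₄e^{iθ₄} gives r₂ω₂e^{iθ₂}+r₃ω₃e^{iθ₃}=r₄ω₄e^{iθ₄}.
Eliminating the other unknown: ω₃ = r₂ω₂ sin(θ₄−θ₂) / [r₃ sin(θ₃−θ₄)].
Numerator sine = +0.25545; denominator sine = -0.79864.
Result = 0.0178·5.7·(+0.25545) / (0.0286·(-0.79864)) = -1.1347 rad/s; magnitude 1.1347 rad/s.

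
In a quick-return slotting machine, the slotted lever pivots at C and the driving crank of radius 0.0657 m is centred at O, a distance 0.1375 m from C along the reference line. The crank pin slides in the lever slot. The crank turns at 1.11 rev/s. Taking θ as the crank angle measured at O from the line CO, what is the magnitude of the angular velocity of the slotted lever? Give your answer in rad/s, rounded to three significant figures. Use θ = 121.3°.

ω = 6.974 rad/s (from 1.11 rev/s).
Crank pin A relative to C: A = (d + r cosθ, r sinθ); lever angle φ = atan2(r sinθ, d + r cosθ).
Differentiating tanφ: φ̇ = rω(d cosθ + r)/(d² + r² + 2dr cosθ).
d² + r² + 2dr cosθ = |CA|² = 0.0138363 m²;  d cosθ + r = -0.0057339 m.
|ω_lever| = |0.0657·6.974·-0.0057339| / 0.0138363 = 0.18989 rad/s.

0.190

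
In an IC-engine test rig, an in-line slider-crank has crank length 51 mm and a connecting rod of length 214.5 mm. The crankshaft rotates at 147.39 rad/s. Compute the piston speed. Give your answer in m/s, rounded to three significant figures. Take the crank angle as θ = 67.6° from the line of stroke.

7.60

ω = 147.4 rad/s
For an in-line slider-crank, x = r cosθ + √(L² − r² sin²θ), so v = −rω sinθ·[1 + r cosθ/√(L² − r² sin²θ)].
With r = 0.051 m, L = 0.2145 m, θ = 67.6°: √(L² − r² sin²θ) = 0.20925 m.
v = −0.051·147.4·0.92455·[1 + 0.051·0.38107/0.20925] = -7.5952 m/s.
|v| = 7.5952 m/s.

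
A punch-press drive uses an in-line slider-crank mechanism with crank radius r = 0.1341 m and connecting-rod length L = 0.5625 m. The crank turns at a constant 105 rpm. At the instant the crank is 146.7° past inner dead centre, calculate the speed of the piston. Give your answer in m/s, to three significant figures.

0.647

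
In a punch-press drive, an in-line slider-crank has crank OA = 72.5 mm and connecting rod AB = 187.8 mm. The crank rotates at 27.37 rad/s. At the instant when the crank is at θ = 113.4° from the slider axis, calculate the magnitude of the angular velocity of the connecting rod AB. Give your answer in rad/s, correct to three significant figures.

4.49

ω = 27.37 rad/s
The rod makes angle φ with the slider axis where L sinφ = r sinθ; differentiating, L cosφ·φ̇ = r ω cosθ.
L cosφ = √(L² − r² sin²θ) = 0.17562 m.
|ω_rod| = r ω |cosθ| / √(L² − r² sin²θ) = 0.0725·27.37·0.39715/0.17562 = 4.4874 rad/s.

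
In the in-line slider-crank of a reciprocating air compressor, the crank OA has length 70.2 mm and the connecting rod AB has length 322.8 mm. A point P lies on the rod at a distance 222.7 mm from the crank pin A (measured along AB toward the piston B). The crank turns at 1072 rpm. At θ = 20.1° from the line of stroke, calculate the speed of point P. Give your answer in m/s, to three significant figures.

ω = 112.3 rad/s.  Crank-pin speed |V_A| = rω = 7.8806 m/s, perpendicular to OA.
Rod angle: sinφ = −(r/L) sinθ ⇒ φ = -4.286°; ω_rod = −rω cosθ/√(L²−r²sin²θ) = -22.991 rad/s.
V_P = V_A + ω_rod × AP, with AP = 0.2227 m along the rod.
Components: V_Px = −rω sinθ − a·ω_rod·sinφ = -3.0909 m/s;  V_Py = rω cosθ + a·ω_rod·cosφ = +2.2949 m/s.
|V_P| = √(V_Px² + V_Py²) = 3.8497 m/s.

3.85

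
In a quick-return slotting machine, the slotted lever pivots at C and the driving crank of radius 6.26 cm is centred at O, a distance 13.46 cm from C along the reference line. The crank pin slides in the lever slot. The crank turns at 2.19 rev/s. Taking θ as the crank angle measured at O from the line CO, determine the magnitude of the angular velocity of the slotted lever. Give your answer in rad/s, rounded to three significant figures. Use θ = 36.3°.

ω = 13.76 rad/s (from 2.19 rev/s).
Crank pin A relative to C: A = (d + r cosθ, r sinθ); lever angle φ = atan2(r sinθ, d + r cosθ).
Differentiating tanφ: φ̇ = rω(d cosθ + r)/(d² + r² + 2dr cosθ).
d² + r² + 2dr cosθ = |CA|² = 0.0356174 m²;  d cosθ + r = +0.17108 m.
|ω_lever| = |0.0626·13.76·+0.17108| / 0.0356174 = 4.1374 rad/s.

4.14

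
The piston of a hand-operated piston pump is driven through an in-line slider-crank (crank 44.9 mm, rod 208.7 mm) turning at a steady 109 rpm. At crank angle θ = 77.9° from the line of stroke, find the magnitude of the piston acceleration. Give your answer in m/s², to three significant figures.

ω = 2π·109/60 = 11.41 rad/s
x(θ) = r cosθ + √(L² − r² sin²θ); with ω constant, a = ω²·d²x/dθ².
d²x/dθ² = −r cosθ − r²(cos2θ)/√u − r⁴ sin²2θ/(4u^{3/2}),  u = L² − r² sin²θ = 0.0416283 m².
Substituting r = 0.0449 m, L = 0.2087 m, θ = 77.9°: d²x/dθ² = -0.00041937 m.
a = ω²·d²x/dθ² = (11.41)²·(-0.00041937) = -0.054639 m/s²;  |a| = 0.054639 m/s².

0.0546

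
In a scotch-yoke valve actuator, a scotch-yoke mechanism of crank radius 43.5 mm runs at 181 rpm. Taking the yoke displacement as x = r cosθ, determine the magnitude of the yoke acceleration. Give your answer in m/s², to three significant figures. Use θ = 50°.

ω = 18.95 rad/s (from 181 rpm).
x = r cosθ ⇒ ẍ = −rω² cosθ (ω constant).
|a| = rω²|cosθ| = 0.0435·(18.95)²·|cos 50°| = 10.045 m/s².

10.0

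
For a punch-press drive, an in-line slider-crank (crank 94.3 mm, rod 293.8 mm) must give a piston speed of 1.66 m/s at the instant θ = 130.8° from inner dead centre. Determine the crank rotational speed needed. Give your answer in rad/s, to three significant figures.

For an in-line slider-crank, |v_piston| = rω|sinθ|·[1 + r cosθ/√(L² − r² sin²θ)].
With r = 0.0943 m, L = 0.2938 m, θ = 130.8°: the bracketed kinematic factor |dx/dθ| = 0.055951 m.
ω = v/|dx/dθ| = 1.66/0.055951 = 29.669 rad/s.

29.7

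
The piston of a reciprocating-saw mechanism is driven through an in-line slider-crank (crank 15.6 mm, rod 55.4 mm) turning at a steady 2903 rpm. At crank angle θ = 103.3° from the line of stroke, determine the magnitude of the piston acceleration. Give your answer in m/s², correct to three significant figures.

ω = 2π·2903/60 = 304 rad/s
x(θ) = r cosθ + √(L² − r² sin²θ); with ω constant, a = ω²·d²x/dθ².
d²x/dθ² = −r cosθ − r²(cos2θ)/√u − r⁴ sin²2θ/(4u^{3/2}),  u = L² − r² sin²θ = 0.00283868 m².
Substituting r = 0.0156 m, L = 0.0554 m, θ = 103.3°: d²x/dθ² = +0.0076533 m.
a = ω²·d²x/dθ² = (304)²·(+0.0076533) = +707.3 m/s²;  |a| = 707.3 m/s².

707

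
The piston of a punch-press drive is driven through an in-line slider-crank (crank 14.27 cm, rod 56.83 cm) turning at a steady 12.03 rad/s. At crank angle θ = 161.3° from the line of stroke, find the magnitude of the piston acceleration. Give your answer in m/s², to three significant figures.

15.4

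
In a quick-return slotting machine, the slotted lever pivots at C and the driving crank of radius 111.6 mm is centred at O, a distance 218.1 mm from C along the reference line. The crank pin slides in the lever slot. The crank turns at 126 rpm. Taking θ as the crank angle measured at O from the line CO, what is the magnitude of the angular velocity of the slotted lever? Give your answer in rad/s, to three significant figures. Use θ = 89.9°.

2.74

ω = 13.19 rad/s (from 126 rpm).
Crank pin A relative to C: A = (d + r cosθ, r sinθ); lever angle φ = atan2(r sinθ, d + r cosθ).
Differentiating tanφ: φ̇ = rω(d cosθ + r)/(d² + r² + 2dr cosθ).
d² + r² + 2dr cosθ = |CA|² = 0.0601071 m²;  d cosθ + r = +0.11198 m.
|ω_lever| = |0.1116·13.19·+0.11198| / 0.0601071 = 2.7433 rad/s.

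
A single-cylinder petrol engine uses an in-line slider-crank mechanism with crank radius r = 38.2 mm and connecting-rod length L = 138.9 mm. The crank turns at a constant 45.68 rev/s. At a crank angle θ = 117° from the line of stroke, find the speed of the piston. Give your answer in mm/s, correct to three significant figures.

8510

ω = 2π·45.7 = 287 rad/s
For an in-line slider-crank, x = r cosθ + √(L² − r² sin²θ), so v = −rω sinθ·[1 + r cosθ/√(L² − r² sin²θ)].
With r = 0.0382 m, L = 0.1389 m, θ = 117°: √(L² − r² sin²θ) = 0.13467 m.
v = −0.0382·287·0.89101·[1 + 0.0382·-0.45399/0.13467] = -8.5109 m/s.
|v| = 8.5109 m/s = 8510.9 mm/s.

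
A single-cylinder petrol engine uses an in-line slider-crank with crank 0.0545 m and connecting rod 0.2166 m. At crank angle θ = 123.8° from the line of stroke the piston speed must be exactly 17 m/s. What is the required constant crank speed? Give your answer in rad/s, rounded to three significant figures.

For an in-line slider-crank, |v_piston| = rω|sinθ|·[1 + r cosθ/√(L² − r² sin²θ)].
With r = 0.0545 m, L = 0.2166 m, θ = 123.8°: the bracketed kinematic factor |dx/dθ| = 0.038806 m.
ω = v/|dx/dθ| = 17/0.038806 = 438.07 rad/s.

438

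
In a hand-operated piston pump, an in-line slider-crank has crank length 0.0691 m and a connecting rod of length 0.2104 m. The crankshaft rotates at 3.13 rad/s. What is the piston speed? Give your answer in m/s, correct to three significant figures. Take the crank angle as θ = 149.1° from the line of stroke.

ω = 3.13 rad/s
For an in-line slider-crank, x = r cosθ + √(L² − r² sin²θ), so v = −rω sinθ·[1 + r cosθ/√(L² − r² sin²θ)].
With r = 0.0691 m, L = 0.2104 m, θ = 149.1°: √(L² − r² sin²θ) = 0.20739 m.
v = −0.0691·3.13·0.51354·[1 + 0.0691·-0.85806/0.20739] = -0.079315 m/s.
|v| = 0.079315 m/s.

0.0793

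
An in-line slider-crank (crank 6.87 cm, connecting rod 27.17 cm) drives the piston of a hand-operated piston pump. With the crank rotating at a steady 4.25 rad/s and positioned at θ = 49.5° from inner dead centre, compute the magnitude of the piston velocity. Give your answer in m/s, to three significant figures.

0.259

ω = 4.25 rad/s
For an in-line slider-crank, x = r cosθ + √(L² − r² sin²θ), so v = −rω sinθ·[1 + r cosθ/√(L² − r² sin²θ)].
With r = 0.0687 m, L = 0.2717 m, θ = 49.5°: √(L² − r² sin²θ) = 0.26663 m.
v = −0.0687·4.25·0.76041·[1 + 0.0687·0.64945/0.26663] = -0.25917 m/s.
|v| = 0.25917 m/s.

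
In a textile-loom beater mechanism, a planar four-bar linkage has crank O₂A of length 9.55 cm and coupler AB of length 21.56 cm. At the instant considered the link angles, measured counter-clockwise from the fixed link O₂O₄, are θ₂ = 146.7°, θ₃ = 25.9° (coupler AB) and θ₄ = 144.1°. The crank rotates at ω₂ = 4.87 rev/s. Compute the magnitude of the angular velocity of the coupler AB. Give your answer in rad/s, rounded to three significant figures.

0.698

ω₂ = 30.6 rad/s (from 4.87 rev/s).
Differentiating the loop-closure r₂e^{iθ₂}+r₃e^{iθ₃}=r₁+r₄e^{iθ₄} gives r₂ω₂e^{iθ₂}+r₃ω₃e^{iθ₃}=r₄ω₄e^{iθ₄}.
Eliminating the other unknown: ω₃ = r₂ω₂ sin(θ₄−θ₂) / [r₃ sin(θ₃−θ₄)].
Numerator sine = -0.04536; denominator sine = -0.88130.
Result = 0.0955·30.6·(-0.04536) / (0.2156·(-0.88130)) = +0.69765 rad/s; magnitude 0.69765 rad/s.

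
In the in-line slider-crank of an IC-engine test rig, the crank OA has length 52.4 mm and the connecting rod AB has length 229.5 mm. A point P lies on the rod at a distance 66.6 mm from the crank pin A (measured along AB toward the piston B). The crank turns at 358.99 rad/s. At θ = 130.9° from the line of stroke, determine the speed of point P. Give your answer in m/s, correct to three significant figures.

ω = 359 rad/s.  Crank-pin speed |V_A| = rω = 18.811 m/s, perpendicular to OA.
Rod angle: sinφ = −(r/L) sinθ ⇒ φ = -9.938°; ω_rod = −rω cosθ/√(L²−r²sin²θ) = +54.484 rad/s.
V_P = V_A + ω_rod × AP, with AP = 0.0666 m along the rod.
Components: V_Px = −rω sinθ − a·ω_rod·sinφ = -13.592 m/s;  V_Py = rω cosθ + a·ω_rod·cosφ = -8.7422 m/s.
|V_P| = √(V_Px² + V_Py²) = 16.161 m/s.

16.2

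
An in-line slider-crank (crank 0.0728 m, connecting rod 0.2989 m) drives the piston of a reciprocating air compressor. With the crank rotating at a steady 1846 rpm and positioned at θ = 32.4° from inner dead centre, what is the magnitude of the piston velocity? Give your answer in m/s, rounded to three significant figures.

9.10

ω = 2π·1846/60 = 193.3 rad/s
For an in-line slider-crank, x = r cosθ + √(L² − r² sin²θ), so v = −rω sinθ·[1 + r cosθ/√(L² − r² sin²θ)].
With r = 0.0728 m, L = 0.2989 m, θ = 32.4°: √(L² − r² sin²θ) = 0.29634 m.
v = −0.0728·193.3·0.53583·[1 + 0.0728·0.84433/0.29634] = -9.1049 m/s.
|v| = 9.1049 m/s.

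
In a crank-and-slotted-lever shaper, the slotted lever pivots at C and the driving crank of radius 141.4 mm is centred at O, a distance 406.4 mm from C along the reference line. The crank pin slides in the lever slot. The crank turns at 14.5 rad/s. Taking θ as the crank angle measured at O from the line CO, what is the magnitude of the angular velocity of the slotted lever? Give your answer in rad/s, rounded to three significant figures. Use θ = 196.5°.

6.79

ω = 14.5 rad/s
Crank pin A relative to C: A = (d + r cosθ, r sinθ); lever angle φ = atan2(r sinθ, d + r cosθ).
Differentiating tanφ: φ̇ = rω(d cosθ + r)/(d² + r² + 2dr cosθ).
d² + r² + 2dr cosθ = |CA|² = 0.0749578 m²;  d cosθ + r = -0.24826 m.
|ω_lever| = |0.1414·14.5·-0.24826| / 0.0749578 = 6.7907 rad/s.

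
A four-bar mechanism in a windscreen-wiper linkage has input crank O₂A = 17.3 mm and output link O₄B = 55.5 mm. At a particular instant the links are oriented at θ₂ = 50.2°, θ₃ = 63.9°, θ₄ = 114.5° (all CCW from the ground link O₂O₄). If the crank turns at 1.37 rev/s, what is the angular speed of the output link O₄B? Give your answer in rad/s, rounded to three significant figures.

0.822

ω₂ = 8.608 rad/s (from 1.37 rev/s).
Differentiating the loop-closure r₂e^{iθ₂}+r₃e^{iθ₃}=r₁+r₄e^{iθ₄} gives r₂ω₂e^{iθ₂}+r₃ω₃e^{iθ₃}=r₄ω₄e^{iθ₄}.
Eliminating the other unknown: ω₄ = r₂ω₂ sin(θ₂−θ₃) / [r₄ sin(θ₄−θ₃)].
Numerator sine = -0.23684; denominator sine = +0.77273.
Result = 0.0173·8.608·(-0.23684) / (0.0555·(+0.77273)) = -0.82239 rad/s; magnitude 0.82239 rad/s.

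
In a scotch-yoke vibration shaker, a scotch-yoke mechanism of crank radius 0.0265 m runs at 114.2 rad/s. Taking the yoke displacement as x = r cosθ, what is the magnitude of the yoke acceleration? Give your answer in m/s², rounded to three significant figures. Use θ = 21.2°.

ω = 114.2 rad/s
x = r cosθ ⇒ ẍ = −rω² cosθ (ω constant).
|a| = rω²|cosθ| = 0.0265·(114.2)²·|cos 21.2°| = 322.21 m/s².

322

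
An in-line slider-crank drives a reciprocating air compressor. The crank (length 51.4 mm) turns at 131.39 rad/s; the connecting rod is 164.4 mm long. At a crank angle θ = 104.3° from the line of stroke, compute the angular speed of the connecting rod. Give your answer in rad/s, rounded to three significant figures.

10.6

ω = 131.4 rad/s
The rod makes angle φ with the slider axis where L sinφ = r sinθ; differentiating, L cosφ·φ̇ = r ω cosθ.
L cosφ = √(L² − r² sin²θ) = 0.15667 m.
|ω_rod| = r ω |cosθ| / √(L² − r² sin²θ) = 0.0514·131.4·0.24700/0.15667 = 10.647 rad/s.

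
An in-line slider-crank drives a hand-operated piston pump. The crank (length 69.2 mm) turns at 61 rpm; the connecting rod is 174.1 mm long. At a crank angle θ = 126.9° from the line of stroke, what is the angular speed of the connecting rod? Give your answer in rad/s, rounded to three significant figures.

ω = 6.388 rad/s (converted from 61 rpm).
The rod makes angle φ with the slider axis where L sinφ = r sinθ; differentiating, L cosφ·φ̇ = r ω cosθ.
L cosφ = √(L² − r² sin²θ) = 0.16507 m.
|ω_rod| = r ω |cosθ| / √(L² − r² sin²θ) = 0.0692·6.388·0.60042/0.16507 = 1.6079 rad/s.

1.61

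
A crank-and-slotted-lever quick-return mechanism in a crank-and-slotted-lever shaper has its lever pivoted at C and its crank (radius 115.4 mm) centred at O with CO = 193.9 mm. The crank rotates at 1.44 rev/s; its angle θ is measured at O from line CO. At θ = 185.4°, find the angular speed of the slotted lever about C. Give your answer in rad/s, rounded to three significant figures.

ω = 9.048 rad/s (from 1.44 rev/s).
Crank pin A relative to C: A = (d + r cosθ, r sinθ); lever angle φ = atan2(r sinθ, d + r cosθ).
Differentiating tanφ: φ̇ = rω(d cosθ + r)/(d² + r² + 2dr cosθ).
d² + r² + 2dr cosθ = |CA|² = 0.00636086 m²;  d cosθ + r = -0.077639 m.
|ω_lever| = |0.1154·9.048·-0.077639| / 0.00636086 = 12.744 rad/s.

12.7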